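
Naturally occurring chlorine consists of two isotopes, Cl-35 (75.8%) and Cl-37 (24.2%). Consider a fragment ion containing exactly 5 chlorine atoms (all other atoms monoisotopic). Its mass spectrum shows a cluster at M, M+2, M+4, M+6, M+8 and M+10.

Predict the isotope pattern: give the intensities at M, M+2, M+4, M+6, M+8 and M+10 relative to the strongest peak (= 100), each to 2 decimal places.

62.64 : 100.00 : 63.85 : 20.39 : 3.25 : 0.21

Each Cl atom is independently Cl-35 (p = 0.758) or Cl-37 (q = 0.242); the cluster is the binomial expansion (p + q)^5.
P(M) = 0.758^5 = 0.250234
P(M+2) = 5 × 0.758^4 × 0.242^1 = 0.399450
P(M+4) = 10 × 0.758^3 × 0.242^2 = 0.255058
P(M+6) = 10 × 0.758^2 × 0.242^3 = 0.081430
P(M+8) = 5 × 0.758^1 × 0.242^4 = 0.012999
P(M+10) = 0.242^5 = 0.000830
The M+2 peak is largest (0.399450); scaling to 100 gives 62.64 : 100.00 : 63.85 : 20.39 : 3.25 : 0.21.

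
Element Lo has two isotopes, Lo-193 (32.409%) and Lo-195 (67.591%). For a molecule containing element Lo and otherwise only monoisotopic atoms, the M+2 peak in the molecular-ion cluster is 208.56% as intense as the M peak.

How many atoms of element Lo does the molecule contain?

With n Lo atoms, P(M+2)/P(M) = C(n,1)·p^(n−1)q / p^n = n·q/p = n · 0.67591/0.32409.
n = 2.0856 × 0.32409/0.67591 = 1.00 ≈ 1

1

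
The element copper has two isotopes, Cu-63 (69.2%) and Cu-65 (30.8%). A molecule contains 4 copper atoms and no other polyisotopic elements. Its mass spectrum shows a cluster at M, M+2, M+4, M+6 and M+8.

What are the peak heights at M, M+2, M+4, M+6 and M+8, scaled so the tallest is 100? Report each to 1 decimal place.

The 4 Cu atoms are independent, so intensities follow the terms of (0.692 + 0.308)^4.
P(M) = 0.692^4 = 0.229311
P(M+2) = 4 × 0.692^3 × 0.308^1 = 0.408253
P(M+4) = 6 × 0.692^2 × 0.308^2 = 0.272562
P(M+6) = 4 × 0.692^1 × 0.308^3 = 0.080876
P(M+8) = 0.308^4 = 0.008999
The M+2 peak is largest (0.408253); scaling to 100 gives 56.2 : 100.0 : 66.8 : 19.8 : 2.2.

56.2 : 100.0 : 66.8 : 19.8 : 2.2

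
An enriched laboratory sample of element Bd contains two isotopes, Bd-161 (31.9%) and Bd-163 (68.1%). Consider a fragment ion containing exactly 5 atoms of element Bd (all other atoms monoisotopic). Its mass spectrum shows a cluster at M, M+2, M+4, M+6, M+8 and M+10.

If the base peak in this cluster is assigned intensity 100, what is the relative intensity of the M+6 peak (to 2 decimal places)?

93.69

Binomial terms of (0.319 + 0.681)^5: M 0.0033, M+2 0.0353, M+4 0.1505, M+6 0.3214, M+8 0.3430, M+10 0.1465 → M+8 is the base peak.
P(M+8) = C(5,4) × 0.319^1 × 0.681^4 = 5 × 0.3190 × 0.21507427 = 0.343043 (base)
P(M+6) = C(5,3) × 0.319^2 × 0.681^3 = 10 × 0.101761 × 0.31582124 = 0.321383
Relative intensity = 0.321383 / 0.343043 × 100 = 93.69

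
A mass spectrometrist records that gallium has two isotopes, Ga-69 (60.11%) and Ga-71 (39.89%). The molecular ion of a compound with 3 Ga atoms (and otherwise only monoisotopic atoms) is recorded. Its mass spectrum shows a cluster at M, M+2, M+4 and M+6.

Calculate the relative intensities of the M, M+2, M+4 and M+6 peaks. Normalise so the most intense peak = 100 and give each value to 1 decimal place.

50.2 : 100.0 : 66.4 : 14.7

Each Ga atom is independently Ga-69 (p = 0.6011) or Ga-71 (q = 0.3989); the cluster is the binomial expansion (p + q)^3.
P(M) = 0.6011^3 = 0.217190
P(M+2) = 3 × 0.6011^2 × 0.3989^1 = 0.432393
P(M+4) = 3 × 0.6011^1 × 0.3989^2 = 0.286943
P(M+6) = 0.3989^3 = 0.063473
The M+2 peak is largest (0.432393); scaling to 100 gives 50.2 : 100.0 : 66.4 : 14.7.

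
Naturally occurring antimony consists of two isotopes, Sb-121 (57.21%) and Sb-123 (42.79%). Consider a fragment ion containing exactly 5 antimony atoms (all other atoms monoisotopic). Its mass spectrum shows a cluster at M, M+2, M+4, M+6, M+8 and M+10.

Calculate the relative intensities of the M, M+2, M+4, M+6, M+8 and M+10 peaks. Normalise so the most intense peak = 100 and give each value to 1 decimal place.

Expanding (0.5721 + 0.4279)^5:
P(M) = 0.5721^5 = 0.061286
P(M+2) = 5 × 0.5721^4 × 0.4279^1 = 0.229192
P(M+4) = 10 × 0.5721^3 × 0.4279^2 = 0.342847
P(M+6) = 10 × 0.5721^2 × 0.4279^3 = 0.256431
P(M+8) = 5 × 0.5721^1 × 0.4279^4 = 0.095898
P(M+10) = 0.4279^5 = 0.014345
The M+4 peak is largest (0.342847); scaling to 100 gives 17.9 : 66.8 : 100.0 : 74.8 : 28.0 : 4.2.

17.9 : 66.8 : 100.0 : 74.8 : 28.0 : 4.2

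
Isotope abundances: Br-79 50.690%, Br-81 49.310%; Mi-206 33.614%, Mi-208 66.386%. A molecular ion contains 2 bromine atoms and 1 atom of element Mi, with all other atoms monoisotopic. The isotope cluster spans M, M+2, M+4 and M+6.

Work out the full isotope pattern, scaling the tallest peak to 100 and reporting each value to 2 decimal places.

20.88 : 81.87 : 100.00 : 39.03

Bromine pattern (n=2): 0.25694761 : 0.49990478 : 0.24314761
Element Mi pattern (n=1): 0.33614 : 0.66386
Convolve the two distributions (both contribute in 2-u steps):
  M: 0.25694761×0.33614 = 0.086370
  M+2: 0.25694761×0.66386 + 0.49990478×0.33614 = 0.338615
  M+4: 0.49990478×0.66386 + 0.24314761×0.33614 = 0.413598
  M+6: 0.24314761×0.66386 = 0.161416
Scale to base peak (0.413598) = 100: 20.88 : 81.87 : 100.00 : 39.03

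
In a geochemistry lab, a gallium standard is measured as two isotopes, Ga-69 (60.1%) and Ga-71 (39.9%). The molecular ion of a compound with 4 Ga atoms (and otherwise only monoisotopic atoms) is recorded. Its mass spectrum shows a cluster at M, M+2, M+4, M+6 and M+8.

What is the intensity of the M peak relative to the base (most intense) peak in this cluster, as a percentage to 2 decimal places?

37.66%

(0.601 + 0.399)^4 gives M 0.1305, M+2 0.3465, M+4 0.3450, M+6 0.1527, M+8 0.0253; the largest is M+2.
P(M+2) = C(4,1) × 0.601^3 × 0.399^1 = 4 × 0.2170818 × 0.3990 = 0.346463 (base)
P(M) = C(4,0) × 0.601^4 × 0.399^0 = 1 × 0.13046616 × 1.0000 = 0.130466
Relative intensity = 0.130466 / 0.346463 × 100 = 37.66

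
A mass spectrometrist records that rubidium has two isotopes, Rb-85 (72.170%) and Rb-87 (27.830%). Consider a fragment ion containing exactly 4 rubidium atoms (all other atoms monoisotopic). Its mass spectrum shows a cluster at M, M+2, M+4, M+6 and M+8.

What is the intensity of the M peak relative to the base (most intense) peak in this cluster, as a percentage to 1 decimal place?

(0.72170 + 0.27830)^4 gives M 0.2713, M+2 0.4184, M+4 0.2420, M+6 0.0622, M+8 0.0060; the largest is M+2.
P(M+2) = C(4,1) × 0.72170^3 × 0.27830^1 = 4 × 0.37589809 × 0.2783 = 0.418450 (base)
P(M) = C(4,0) × 0.72170^4 × 0.27830^0 = 1 × 0.27128565 × 1.0000 = 0.271286
Relative intensity = 0.271286 / 0.418450 × 100 = 64.8

64.8%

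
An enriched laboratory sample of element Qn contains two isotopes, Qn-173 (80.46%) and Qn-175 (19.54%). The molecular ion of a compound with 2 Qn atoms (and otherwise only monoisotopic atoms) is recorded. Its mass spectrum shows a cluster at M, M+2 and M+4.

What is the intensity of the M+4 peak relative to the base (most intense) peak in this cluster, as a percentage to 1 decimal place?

(0.8046 + 0.1954)^2 gives M 0.6474, M+2 0.3144, M+4 0.0382; the largest is M.
P(M) = C(2,0) × 0.8046^2 × 0.1954^0 = 1 × 0.64738116 × 1.0000 = 0.647381 (base)
P(M+4) = C(2,2) × 0.8046^0 × 0.1954^2 = 1 × 1.0000 × 0.03818116 = 0.038181
Relative intensity = 0.038181 / 0.647381 × 100 = 5.9

5.9%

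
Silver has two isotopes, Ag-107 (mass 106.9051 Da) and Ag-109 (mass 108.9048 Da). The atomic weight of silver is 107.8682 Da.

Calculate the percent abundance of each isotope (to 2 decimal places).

Ag-107: 51.84%, Ag-109: 48.16%

Let x be the fractional abundance of Ag-107; then Ag-109 has abundance 1 − x.
106.9051·x + 108.9048·(1 − x) = 107.8682
(106.9051 − 108.9048)·x = 107.8682 − 108.9048
x = -1.0366 / -1.9997 = 0.51838 → 51.84% Ag-107, 48.16% Ag-109.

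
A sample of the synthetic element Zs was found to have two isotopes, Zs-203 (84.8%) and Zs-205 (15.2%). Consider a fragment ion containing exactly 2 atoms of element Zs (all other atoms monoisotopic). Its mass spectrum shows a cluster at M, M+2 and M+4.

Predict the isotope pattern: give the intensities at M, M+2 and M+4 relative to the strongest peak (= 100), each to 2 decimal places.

100.00 : 35.85 : 3.21

Each Zs atom is independently Zs-203 (p = 0.848) or Zs-205 (q = 0.152); the cluster is the binomial expansion (p + q)^2.
P(M) = 0.848^2 = 0.719104
P(M+2) = 2 × 0.848^1 × 0.152^1 = 0.257792
P(M+4) = 0.152^2 = 0.023104
The M peak is largest (0.719104); scaling to 100 gives 100.00 : 35.85 : 3.21.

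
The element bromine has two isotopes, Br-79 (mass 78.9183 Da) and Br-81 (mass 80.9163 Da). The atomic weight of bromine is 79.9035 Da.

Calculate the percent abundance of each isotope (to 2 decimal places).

Br-79: 50.69%, Br-81: 49.31%

With x = fraction of Br-79 (so Br-81 is 1 − x):
78.9183·x + 80.9163·(1 − x) = 79.9035
(78.9183 − 80.9163)·x = 79.9035 − 80.9163
x = -1.0128 / -1.9980 = 0.50691 → 50.69% Br-79, 49.31% Br-81.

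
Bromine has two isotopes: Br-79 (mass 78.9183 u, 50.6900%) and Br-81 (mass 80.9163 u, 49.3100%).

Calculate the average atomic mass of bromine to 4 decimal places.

Weight each isotope mass by its fractional abundance: 0.506900 × 78.9183 + 0.493100 × 80.9163
= 40.00369 + 39.89983 = 79.90352 u

79.9035 u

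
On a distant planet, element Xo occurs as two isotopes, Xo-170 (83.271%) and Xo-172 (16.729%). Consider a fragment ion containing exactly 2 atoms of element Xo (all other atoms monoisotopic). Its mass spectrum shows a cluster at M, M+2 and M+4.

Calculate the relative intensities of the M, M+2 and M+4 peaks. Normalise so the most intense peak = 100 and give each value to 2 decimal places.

Each Xo atom is independently Xo-170 (p = 0.83271) or Xo-172 (q = 0.16729); the cluster is the binomial expansion (p + q)^2.
P(M) = 0.83271^2 = 0.693406
P(M+2) = 2 × 0.83271^1 × 0.16729^1 = 0.278608
P(M+4) = 0.16729^2 = 0.027986
The M peak is largest (0.693406); scaling to 100 gives 100.00 : 40.18 : 4.04.

100.00 : 40.18 : 4.04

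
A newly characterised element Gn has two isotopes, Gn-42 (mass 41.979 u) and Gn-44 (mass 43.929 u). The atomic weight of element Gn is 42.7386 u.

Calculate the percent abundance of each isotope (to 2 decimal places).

Gn-42: 61.05%, Gn-44: 38.95%

Writing the weighted mean with unknown fraction x of Gn-42:
41.979·x + 43.929·(1 − x) = 42.7386
(41.979 − 43.929)·x = 42.7386 − 43.929
x = -1.1904 / -1.950 = 0.61046 → 61.05% Gn-42, 38.95% Gn-44.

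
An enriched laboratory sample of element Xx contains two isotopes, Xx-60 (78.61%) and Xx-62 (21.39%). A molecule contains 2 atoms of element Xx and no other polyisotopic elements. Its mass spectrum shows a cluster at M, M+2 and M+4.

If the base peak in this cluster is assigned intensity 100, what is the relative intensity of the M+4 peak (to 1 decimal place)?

Binomial terms of (0.7861 + 0.2139)^2: M 0.6180, M+2 0.3363, M+4 0.0458 → M is the base peak.
P(M) = C(2,0) × 0.7861^2 × 0.2139^0 = 1 × 0.61795321 × 1.0000 = 0.617953 (base)
P(M+4) = C(2,2) × 0.7861^0 × 0.2139^2 = 1 × 1.0000 × 0.04575321 = 0.045753
Relative intensity = 0.045753 / 0.617953 × 100 = 7.4

7.4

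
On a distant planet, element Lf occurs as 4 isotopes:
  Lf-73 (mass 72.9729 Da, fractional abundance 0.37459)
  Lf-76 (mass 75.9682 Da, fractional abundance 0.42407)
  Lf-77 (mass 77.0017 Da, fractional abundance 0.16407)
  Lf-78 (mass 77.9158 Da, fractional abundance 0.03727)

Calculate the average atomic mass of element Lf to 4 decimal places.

The abundance-weighted mean is 0.37459 × 72.9729 + 0.42407 × 75.9682 + 0.16407 × 77.0017 + 0.03727 × 77.9158
= 27.33492 + 32.21583 + 12.63367 + 2.90392 = 75.08834 Da

75.0883 Da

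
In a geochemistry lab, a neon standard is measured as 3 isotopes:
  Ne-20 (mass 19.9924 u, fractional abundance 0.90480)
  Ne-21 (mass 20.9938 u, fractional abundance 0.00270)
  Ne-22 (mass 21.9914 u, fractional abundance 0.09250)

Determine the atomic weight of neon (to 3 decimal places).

Ar = Σ fᵢ·mᵢ = 0.90480 × 19.9924 + 0.00270 × 20.9938 + 0.09250 × 21.9914
= 18.08912 + 0.05668 + 2.03420 = 20.18000 u

20.180 u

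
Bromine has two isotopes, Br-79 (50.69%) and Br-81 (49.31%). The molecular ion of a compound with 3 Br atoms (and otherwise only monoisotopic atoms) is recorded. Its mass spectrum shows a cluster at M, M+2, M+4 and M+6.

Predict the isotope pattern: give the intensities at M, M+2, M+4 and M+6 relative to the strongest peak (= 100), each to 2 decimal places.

34.27 : 100.00 : 97.28 : 31.54

Each Br atom is independently Br-79 (p = 0.5069) or Br-81 (q = 0.4931); the cluster is the binomial expansion (p + q)^3.
P(M) = 0.5069^3 = 0.130247
P(M+2) = 3 × 0.5069^2 × 0.4931^1 = 0.380103
P(M+4) = 3 × 0.5069^1 × 0.4931^2 = 0.369755
P(M+6) = 0.4931^3 = 0.119896
The M+2 peak is largest (0.380103); scaling to 100 gives 34.27 : 100.00 : 97.28 : 31.54.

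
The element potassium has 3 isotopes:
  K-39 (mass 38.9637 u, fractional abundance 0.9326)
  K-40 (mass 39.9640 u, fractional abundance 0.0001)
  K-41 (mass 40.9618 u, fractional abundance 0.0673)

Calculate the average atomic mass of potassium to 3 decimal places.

39.098 u

Weight each isotope mass by its fractional abundance: 0.9326 × 38.9637 + 0.0001 × 39.9640 + 0.0673 × 40.9618
= 36.33755 + 0.00400 + 2.75673 = 39.09828 u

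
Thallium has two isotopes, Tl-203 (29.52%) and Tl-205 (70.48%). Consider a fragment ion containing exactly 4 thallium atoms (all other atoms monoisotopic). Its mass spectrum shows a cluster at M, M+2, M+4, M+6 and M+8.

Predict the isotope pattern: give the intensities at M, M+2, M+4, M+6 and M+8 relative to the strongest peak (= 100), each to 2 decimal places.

Each Tl atom is independently Tl-203 (p = 0.2952) or Tl-205 (q = 0.7048); the cluster is the binomial expansion (p + q)^4.
P(M) = 0.2952^4 = 0.007594
P(M+2) = 4 × 0.2952^3 × 0.7048^1 = 0.072523
P(M+4) = 6 × 0.2952^2 × 0.7048^2 = 0.259726
P(M+6) = 4 × 0.2952^1 × 0.7048^3 = 0.413403
P(M+8) = 0.7048^4 = 0.246754
The M+6 peak is largest (0.413403); scaling to 100 gives 1.84 : 17.54 : 62.83 : 100.00 : 59.69.

1.84 : 17.54 : 62.83 : 100.00 : 59.69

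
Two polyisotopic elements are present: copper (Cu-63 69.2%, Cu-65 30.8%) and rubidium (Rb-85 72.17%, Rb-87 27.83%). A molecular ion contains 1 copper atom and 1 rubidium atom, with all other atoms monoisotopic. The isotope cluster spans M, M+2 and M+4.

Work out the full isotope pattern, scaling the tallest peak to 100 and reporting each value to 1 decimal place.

Copper pattern (n=1): 0.6920 : 0.3080
Rubidium pattern (n=1): 0.7217 : 0.2783
Convolve the two distributions (both contribute in 2-u steps):
  M: 0.6920×0.7217 = 0.499416
  M+2: 0.6920×0.2783 + 0.3080×0.7217 = 0.414867
  M+4: 0.3080×0.2783 = 0.085716
Scale to base peak (0.499416) = 100: 100.0 : 83.1 : 17.2

100.0 : 83.1 : 17.2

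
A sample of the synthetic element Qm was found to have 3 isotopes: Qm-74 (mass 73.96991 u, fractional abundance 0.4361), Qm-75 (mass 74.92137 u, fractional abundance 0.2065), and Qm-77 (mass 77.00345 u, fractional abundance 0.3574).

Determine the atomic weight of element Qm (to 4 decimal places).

Average mass = Σ (abundance × isotope mass) = 0.4361 × 73.96991 + 0.2065 × 74.92137 + 0.3574 × 77.00345
= 32.258278 + 15.471263 + 27.521033 = 75.250574 u

75.2506 u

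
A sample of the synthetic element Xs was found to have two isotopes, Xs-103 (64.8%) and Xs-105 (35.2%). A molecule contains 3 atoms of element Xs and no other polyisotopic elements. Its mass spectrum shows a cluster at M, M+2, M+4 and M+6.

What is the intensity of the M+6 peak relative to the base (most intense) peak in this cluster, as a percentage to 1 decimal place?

Binomial terms of (0.648 + 0.352)^3: M 0.2721, M+2 0.4434, M+4 0.2409, M+6 0.0436 → M+2 is the base peak.
P(M+2) = C(3,1) × 0.648^2 × 0.352^1 = 3 × 0.419904 × 0.3520 = 0.443419 (base)
P(M+6) = C(3,3) × 0.648^0 × 0.352^3 = 1 × 1.0000 × 0.04361421 = 0.043614
Relative intensity = 0.043614 / 0.443419 × 100 = 9.8

9.8%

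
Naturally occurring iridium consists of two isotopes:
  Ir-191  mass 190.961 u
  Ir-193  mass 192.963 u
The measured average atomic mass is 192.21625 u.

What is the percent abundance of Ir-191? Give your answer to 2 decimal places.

Writing the weighted mean with unknown fraction x of Ir-191:
190.961·x + 192.963·(1 − x) = 192.21625
(190.961 − 192.963)·x = 192.21625 − 192.963
x = -0.74675 / -2.002 = 0.37300 → 37.30% Ir-191, 62.70% Ir-193.

37.30%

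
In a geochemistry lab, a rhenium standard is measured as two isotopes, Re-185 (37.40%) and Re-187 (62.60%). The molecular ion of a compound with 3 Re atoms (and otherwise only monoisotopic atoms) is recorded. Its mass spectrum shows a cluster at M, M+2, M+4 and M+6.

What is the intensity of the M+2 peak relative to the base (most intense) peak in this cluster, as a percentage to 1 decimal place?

59.7%

Term probabilities: M 0.0523, M+2 0.2627, M+4 0.4397, M+6 0.2453. Base peak = M+4.
P(M+4) = C(3,2) × 0.3740^1 × 0.6260^2 = 3 × 0.3740 × 0.391876 = 0.439685 (base)
P(M+2) = C(3,1) × 0.3740^2 × 0.6260^1 = 3 × 0.139876 × 0.6260 = 0.262687
Relative intensity = 0.262687 / 0.439685 × 100 = 59.7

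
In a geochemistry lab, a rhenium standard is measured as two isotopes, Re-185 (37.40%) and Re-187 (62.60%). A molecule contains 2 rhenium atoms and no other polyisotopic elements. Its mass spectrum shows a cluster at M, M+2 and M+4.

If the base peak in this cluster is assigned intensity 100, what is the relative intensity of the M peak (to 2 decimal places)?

Binomial terms of (0.3740 + 0.6260)^2: M 0.1399, M+2 0.4682, M+4 0.3919 → M+2 is the base peak.
P(M+2) = C(2,1) × 0.3740^1 × 0.6260^1 = 2 × 0.3740 × 0.6260 = 0.468248 (base)
P(M) = C(2,0) × 0.3740^2 × 0.6260^0 = 1 × 0.139876 × 1.0000 = 0.139876
Relative intensity = 0.139876 / 0.468248 × 100 = 29.87

29.87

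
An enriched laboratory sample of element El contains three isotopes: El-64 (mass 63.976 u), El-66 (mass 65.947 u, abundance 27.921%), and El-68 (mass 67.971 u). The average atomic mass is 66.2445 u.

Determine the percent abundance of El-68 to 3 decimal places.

Let x and y be the fractions of El-64 and El-68. Then x + y = 1 − 0.27921 = 0.72079 and 63.976x + 67.971y = 66.2445 − 0.27921×65.947 = 47.83143813.
Substituting: 63.976x + 67.971(0.72079 − x) = 47.83143813
(63.976 − 67.971)x = -1.16137896  ⇒  x = 0.29071, y = 0.43008
El-64: 29.071%, El-68: 43.008%.

43.008%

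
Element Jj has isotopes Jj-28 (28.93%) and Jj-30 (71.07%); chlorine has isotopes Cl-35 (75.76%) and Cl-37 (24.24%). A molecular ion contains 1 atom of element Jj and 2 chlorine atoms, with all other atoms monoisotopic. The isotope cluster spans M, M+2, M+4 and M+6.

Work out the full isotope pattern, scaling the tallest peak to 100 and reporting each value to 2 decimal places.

32.29 : 100.00 : 54.07 : 8.12

Element Jj pattern (n=1): 0.2893 : 0.7107
Chlorine pattern (n=2): 0.57395776 : 0.36728448 : 0.05875776
Convolve the two distributions (both contribute in 2-u steps):
  M: 0.2893×0.57395776 = 0.166046
  M+2: 0.2893×0.36728448 + 0.7107×0.57395776 = 0.514167
  M+4: 0.2893×0.05875776 + 0.7107×0.36728448 = 0.278028
  M+6: 0.7107×0.05875776 = 0.041759
Scale to base peak (0.514167) = 100: 32.29 : 100.00 : 54.07 : 8.12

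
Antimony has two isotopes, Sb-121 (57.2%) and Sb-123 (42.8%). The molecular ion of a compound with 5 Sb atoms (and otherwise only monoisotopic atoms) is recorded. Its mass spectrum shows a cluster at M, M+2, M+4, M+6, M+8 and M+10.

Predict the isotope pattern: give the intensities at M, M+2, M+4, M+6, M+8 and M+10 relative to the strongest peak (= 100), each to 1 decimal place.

Each Sb atom is independently Sb-121 (p = 0.572) or Sb-123 (q = 0.428); the cluster is the binomial expansion (p + q)^5.
P(M) = 0.572^5 = 0.061232
P(M+2) = 5 × 0.572^4 × 0.428^1 = 0.229086
P(M+4) = 10 × 0.572^3 × 0.428^2 = 0.342827
P(M+6) = 10 × 0.572^2 × 0.428^3 = 0.256521
P(M+8) = 5 × 0.572^1 × 0.428^4 = 0.095971
P(M+10) = 0.428^5 = 0.014362
The M+4 peak is largest (0.342827); scaling to 100 gives 17.9 : 66.8 : 100.0 : 74.8 : 28.0 : 4.2.

17.9 : 66.8 : 100.0 : 74.8 : 28.0 : 4.2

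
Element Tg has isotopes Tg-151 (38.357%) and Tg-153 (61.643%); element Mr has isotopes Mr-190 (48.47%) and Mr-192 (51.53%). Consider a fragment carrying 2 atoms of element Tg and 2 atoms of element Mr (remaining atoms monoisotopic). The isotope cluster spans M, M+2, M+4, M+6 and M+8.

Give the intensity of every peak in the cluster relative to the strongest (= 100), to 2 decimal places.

Element Tg pattern (n=2): 0.14712594 : 0.47288811 : 0.37998594
Element Mr pattern (n=2): 0.23493409 : 0.49953182 : 0.26553409
Convolve the two distributions (both contribute in 2-u steps):
  M: 0.14712594×0.23493409 = 0.034565
  M+2: 0.14712594×0.49953182 + 0.47288811×0.23493409 = 0.184592
  M+4: 0.14712594×0.26553409 + 0.47288811×0.49953182 + 0.37998594×0.23493409 = 0.364561
  M+6: 0.47288811×0.26553409 + 0.37998594×0.49953182 = 0.315383
  M+8: 0.37998594×0.26553409 = 0.100899
Scale to base peak (0.364561) = 100: 9.48 : 50.63 : 100.00 : 86.51 : 27.68

9.48 : 50.63 : 100.00 : 86.51 : 27.68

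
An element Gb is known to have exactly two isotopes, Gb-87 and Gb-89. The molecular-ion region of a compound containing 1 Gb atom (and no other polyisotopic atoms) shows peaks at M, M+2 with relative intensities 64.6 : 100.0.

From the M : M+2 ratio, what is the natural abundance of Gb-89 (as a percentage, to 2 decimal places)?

Let p = fractional abundance of Gb-87. I(M+2)/I(M) = [C(1,1)·p^0·(1−p)] / p^1 = 1·(1−p)/p = 100.0/64.6 = 1.5480
(1−p)/p = 1.5480/1 = 1.5480  ⇒  p = 1/(1 + 1.5480) = 0.3925
Gb-87: 39.25%, Gb-89: 60.75%.

60.75%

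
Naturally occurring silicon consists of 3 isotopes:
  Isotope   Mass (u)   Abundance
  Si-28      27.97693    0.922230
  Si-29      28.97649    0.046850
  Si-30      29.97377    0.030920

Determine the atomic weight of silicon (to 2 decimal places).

28.09 u

Average mass = Σ (abundance × isotope mass) = 0.922230 × 27.97693 + 0.046850 × 28.97649 + 0.030920 × 29.97377
= 25.801164 + 1.357549 + 0.926789 = 28.085502 u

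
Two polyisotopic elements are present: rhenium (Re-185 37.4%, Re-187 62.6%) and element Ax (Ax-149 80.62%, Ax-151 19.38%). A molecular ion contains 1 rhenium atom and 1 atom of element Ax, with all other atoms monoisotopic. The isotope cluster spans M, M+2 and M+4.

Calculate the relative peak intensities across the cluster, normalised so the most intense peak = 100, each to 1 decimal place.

Rhenium pattern (n=1): 0.3740 : 0.6260
Element Ax pattern (n=1): 0.8062 : 0.1938
Convolve the two distributions (both contribute in 2-u steps):
  M: 0.3740×0.8062 = 0.301519
  M+2: 0.3740×0.1938 + 0.6260×0.8062 = 0.577162
  M+4: 0.6260×0.1938 = 0.121319
Scale to base peak (0.577162) = 100: 52.2 : 100.0 : 21.0

52.2 : 100.0 : 21.0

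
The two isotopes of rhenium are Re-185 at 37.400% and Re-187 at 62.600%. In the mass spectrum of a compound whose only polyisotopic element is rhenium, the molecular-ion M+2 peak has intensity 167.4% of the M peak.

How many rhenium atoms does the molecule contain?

1

With n Re atoms, P(M+2)/P(M) = C(n,1)·p^(n−1)q / p^n = n·q/p = n · 0.62600/0.37400.
n = 1.674 × 0.37400/0.62600 = 1.00 ≈ 1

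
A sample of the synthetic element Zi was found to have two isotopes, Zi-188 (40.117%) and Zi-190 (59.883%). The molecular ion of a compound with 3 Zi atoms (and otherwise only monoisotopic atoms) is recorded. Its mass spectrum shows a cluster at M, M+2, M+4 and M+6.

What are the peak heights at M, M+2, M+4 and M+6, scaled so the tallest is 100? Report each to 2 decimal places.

Each Zi atom is independently Zi-188 (p = 0.40117) or Zi-190 (q = 0.59883); the cluster is the binomial expansion (p + q)^3.
P(M) = 0.40117^3 = 0.064563
P(M+2) = 3 × 0.40117^2 × 0.59883^1 = 0.289122
P(M+4) = 3 × 0.40117^1 × 0.59883^2 = 0.431576
P(M+6) = 0.59883^3 = 0.214739
The M+4 peak is largest (0.431576); scaling to 100 gives 14.96 : 66.99 : 100.00 : 49.76.

14.96 : 66.99 : 100.00 : 49.76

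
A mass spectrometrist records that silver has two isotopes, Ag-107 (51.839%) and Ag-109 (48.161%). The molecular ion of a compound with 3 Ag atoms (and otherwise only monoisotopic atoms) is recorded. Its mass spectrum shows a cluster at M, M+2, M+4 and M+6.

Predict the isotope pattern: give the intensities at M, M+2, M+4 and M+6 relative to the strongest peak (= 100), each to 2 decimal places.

35.88 : 100.00 : 92.90 : 28.77

The 3 Ag atoms are independent, so intensities follow the terms of (0.51839 + 0.48161)^3.
P(M) = 0.51839^3 = 0.139306
P(M+2) = 3 × 0.51839^2 × 0.48161^1 = 0.388267
P(M+4) = 3 × 0.51839^1 × 0.48161^2 = 0.360719
P(M+6) = 0.48161^3 = 0.111709
The M+2 peak is largest (0.388267); scaling to 100 gives 35.88 : 100.00 : 92.90 : 28.77.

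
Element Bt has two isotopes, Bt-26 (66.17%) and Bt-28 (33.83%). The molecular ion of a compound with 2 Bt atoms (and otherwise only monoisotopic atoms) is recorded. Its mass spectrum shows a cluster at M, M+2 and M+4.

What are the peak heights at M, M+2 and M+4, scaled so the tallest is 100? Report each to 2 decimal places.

97.80 : 100.00 : 25.56

Expanding (0.6617 + 0.3383)^2:
P(M) = 0.6617^2 = 0.437847
P(M+2) = 2 × 0.6617^1 × 0.3383^1 = 0.447706
P(M+4) = 0.3383^2 = 0.114447
The M+2 peak is largest (0.447706); scaling to 100 gives 97.80 : 100.00 : 25.56.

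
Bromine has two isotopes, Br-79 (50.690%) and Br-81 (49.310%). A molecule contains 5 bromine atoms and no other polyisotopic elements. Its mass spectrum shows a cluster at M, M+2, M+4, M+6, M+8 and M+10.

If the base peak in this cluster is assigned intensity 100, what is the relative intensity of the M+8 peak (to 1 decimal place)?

Binomial terms of (0.50690 + 0.49310)^5: M 0.0335, M+2 0.1628, M+4 0.3167, M+6 0.3081, M+8 0.1498, M+10 0.0292 → M+4 is the base peak.
P(M+4) = C(5,2) × 0.50690^3 × 0.49310^2 = 10 × 0.13024674 × 0.24314761 = 0.316692 (base)
P(M+8) = C(5,4) × 0.50690^1 × 0.49310^4 = 5 × 0.5069 × 0.05912076 = 0.149842
Relative intensity = 0.149842 / 0.316692 × 100 = 47.3

47.3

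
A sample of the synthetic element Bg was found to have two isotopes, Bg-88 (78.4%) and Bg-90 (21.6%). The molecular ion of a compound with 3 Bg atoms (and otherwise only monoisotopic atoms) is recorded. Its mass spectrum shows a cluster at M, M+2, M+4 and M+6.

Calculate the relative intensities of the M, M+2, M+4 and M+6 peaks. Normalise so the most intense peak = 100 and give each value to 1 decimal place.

100.0 : 82.7 : 22.8 : 2.1

Each Bg atom is independently Bg-88 (p = 0.784) or Bg-90 (q = 0.216); the cluster is the binomial expansion (p + q)^3.
P(M) = 0.784^3 = 0.481890
P(M+2) = 3 × 0.784^2 × 0.216^1 = 0.398297
P(M+4) = 3 × 0.784^1 × 0.216^2 = 0.109735
P(M+6) = 0.216^3 = 0.010078
The M peak is largest (0.481890); scaling to 100 gives 100.0 : 82.7 : 22.8 : 2.1.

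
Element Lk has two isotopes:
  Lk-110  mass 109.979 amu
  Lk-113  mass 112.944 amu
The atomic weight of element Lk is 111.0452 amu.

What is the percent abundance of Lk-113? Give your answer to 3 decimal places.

35.960%

Writing the weighted mean with unknown fraction x of Lk-110:
109.979·x + 112.944·(1 − x) = 111.0452
(109.979 − 112.944)·x = 111.0452 − 112.944
x = -1.8988 / -2.965 = 0.64040 → 64.040% Lk-110, 35.960% Lk-113.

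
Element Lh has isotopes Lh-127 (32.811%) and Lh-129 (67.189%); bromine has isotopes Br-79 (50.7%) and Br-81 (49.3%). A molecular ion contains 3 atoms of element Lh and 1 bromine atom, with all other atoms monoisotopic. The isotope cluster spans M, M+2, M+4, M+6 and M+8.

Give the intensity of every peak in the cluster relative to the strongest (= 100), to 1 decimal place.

4.8 : 34.2 : 89.1 : 100.0 : 40.1

Element Lh pattern (n=3): 0.03532307 : 0.21699932 : 0.44436217 : 0.30331545
Bromine pattern (n=1): 0.5070 : 0.4930
Convolve the two distributions (both contribute in 2-u steps):
  M: 0.03532307×0.5070 = 0.017909
  M+2: 0.03532307×0.4930 + 0.21699932×0.5070 = 0.127433
  M+4: 0.21699932×0.4930 + 0.44436217×0.5070 = 0.332272
  M+6: 0.44436217×0.4930 + 0.30331545×0.5070 = 0.372851
  M+8: 0.30331545×0.4930 = 0.149535
Scale to base peak (0.372851) = 100: 4.8 : 34.2 : 89.1 : 100.0 : 40.1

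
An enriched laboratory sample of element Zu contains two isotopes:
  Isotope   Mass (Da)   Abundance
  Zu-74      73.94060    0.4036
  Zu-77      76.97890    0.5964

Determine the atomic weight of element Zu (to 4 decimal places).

Ar = Σ fᵢ·mᵢ = 0.4036 × 73.94060 + 0.5964 × 76.97890
= 29.842426 + 45.910216 = 75.752642 Da

75.7526 Da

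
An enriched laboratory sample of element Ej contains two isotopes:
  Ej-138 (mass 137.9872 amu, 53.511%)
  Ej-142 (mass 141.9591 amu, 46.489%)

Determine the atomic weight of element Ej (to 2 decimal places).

Weight each isotope mass by its fractional abundance: 0.53511 × 137.9872 + 0.46489 × 141.9591
= 73.83833 + 65.99537 = 139.83370 amu

139.83 amu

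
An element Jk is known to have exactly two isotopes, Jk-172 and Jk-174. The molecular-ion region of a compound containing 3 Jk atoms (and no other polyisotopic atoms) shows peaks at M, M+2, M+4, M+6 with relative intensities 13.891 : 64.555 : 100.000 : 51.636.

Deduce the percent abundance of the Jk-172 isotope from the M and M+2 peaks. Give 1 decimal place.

If p is the fraction of Jk that is Jk-172, then I(M+2)/I(M) = [C(3,1)·p^2·(1−p)] / p^3 = 3·(1−p)/p = 64.555/13.891 = 4.6473
(1−p)/p = 4.6473/3 = 1.5491  ⇒  p = 1/(1 + 1.5491) = 0.3923
Jk-172: 39.2%, Jk-174: 60.8%.

39.2%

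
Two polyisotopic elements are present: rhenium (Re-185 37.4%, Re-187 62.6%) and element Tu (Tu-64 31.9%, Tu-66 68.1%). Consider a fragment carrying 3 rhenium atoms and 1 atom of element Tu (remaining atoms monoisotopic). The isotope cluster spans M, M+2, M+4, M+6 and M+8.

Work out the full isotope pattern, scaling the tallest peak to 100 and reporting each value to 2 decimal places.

Rhenium pattern (n=3): 0.05231362 : 0.26268713 : 0.43968487 : 0.24531438
Element Tu pattern (n=1): 0.3190 : 0.6810
Convolve the two distributions (both contribute in 2-u steps):
  M: 0.05231362×0.3190 = 0.016688
  M+2: 0.05231362×0.6810 + 0.26268713×0.3190 = 0.119423
  M+4: 0.26268713×0.6810 + 0.43968487×0.3190 = 0.319149
  M+6: 0.43968487×0.6810 + 0.24531438×0.3190 = 0.377681
  M+8: 0.24531438×0.6810 = 0.167059
Scale to base peak (0.377681) = 100: 4.42 : 31.62 : 84.50 : 100.00 : 44.23

4.42 : 31.62 : 84.50 : 100.00 : 44.23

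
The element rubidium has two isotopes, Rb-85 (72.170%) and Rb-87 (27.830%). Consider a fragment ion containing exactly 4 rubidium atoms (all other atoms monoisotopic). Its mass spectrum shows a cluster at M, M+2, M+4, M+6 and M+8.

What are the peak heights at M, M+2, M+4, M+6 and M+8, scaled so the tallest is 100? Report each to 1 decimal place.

The 4 Rb atoms are independent, so intensities follow the terms of (0.72170 + 0.27830)^4.
P(M) = 0.72170^4 = 0.271286
P(M+2) = 4 × 0.72170^3 × 0.27830^1 = 0.418450
P(M+4) = 6 × 0.72170^2 × 0.27830^2 = 0.242042
P(M+6) = 4 × 0.72170^1 × 0.27830^3 = 0.062224
P(M+8) = 0.27830^4 = 0.005999
The M+2 peak is largest (0.418450); scaling to 100 gives 64.8 : 100.0 : 57.8 : 14.9 : 1.4.

64.8 : 100.0 : 57.8 : 14.9 : 1.4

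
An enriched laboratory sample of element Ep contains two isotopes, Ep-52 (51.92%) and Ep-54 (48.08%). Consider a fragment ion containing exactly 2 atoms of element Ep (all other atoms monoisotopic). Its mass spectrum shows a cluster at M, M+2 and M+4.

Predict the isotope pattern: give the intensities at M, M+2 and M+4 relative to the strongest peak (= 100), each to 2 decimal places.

Expanding (0.5192 + 0.4808)^2:
P(M) = 0.5192^2 = 0.269569
P(M+2) = 2 × 0.5192^1 × 0.4808^1 = 0.499263
P(M+4) = 0.4808^2 = 0.231169
The M+2 peak is largest (0.499263); scaling to 100 gives 53.99 : 100.00 : 46.30.

53.99 : 100.00 : 46.30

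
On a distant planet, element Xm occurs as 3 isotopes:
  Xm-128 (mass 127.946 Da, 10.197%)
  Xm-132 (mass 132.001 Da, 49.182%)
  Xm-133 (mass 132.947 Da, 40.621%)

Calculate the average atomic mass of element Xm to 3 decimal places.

131.972 Da

The abundance-weighted mean is 0.10197 × 127.946 + 0.49182 × 132.001 + 0.40621 × 132.947
= 13.0467 + 64.9207 + 54.0044 = 131.9718 Da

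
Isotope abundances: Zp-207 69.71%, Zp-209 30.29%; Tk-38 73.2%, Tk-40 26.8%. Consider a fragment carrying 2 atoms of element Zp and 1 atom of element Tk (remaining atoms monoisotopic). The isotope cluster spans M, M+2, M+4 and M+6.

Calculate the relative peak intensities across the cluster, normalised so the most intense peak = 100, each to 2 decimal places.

Element Zp pattern (n=2): 0.48594841 : 0.42230318 : 0.09174841
Element Tk pattern (n=1): 0.7320 : 0.2680
Convolve the two distributions (both contribute in 2-u steps):
  M: 0.48594841×0.7320 = 0.355714
  M+2: 0.48594841×0.2680 + 0.42230318×0.7320 = 0.439360
  M+4: 0.42230318×0.2680 + 0.09174841×0.7320 = 0.180337
  M+6: 0.09174841×0.2680 = 0.024589
Scale to base peak (0.439360) = 100: 80.96 : 100.00 : 41.05 : 5.60

80.96 : 100.00 : 41.05 : 5.60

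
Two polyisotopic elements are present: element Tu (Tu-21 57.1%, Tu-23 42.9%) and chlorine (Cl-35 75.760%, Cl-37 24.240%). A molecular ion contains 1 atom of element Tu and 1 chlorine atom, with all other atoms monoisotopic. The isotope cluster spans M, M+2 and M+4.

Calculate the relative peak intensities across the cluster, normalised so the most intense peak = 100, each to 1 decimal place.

Element Tu pattern (n=1): 0.5710 : 0.4290
Chlorine pattern (n=1): 0.7576 : 0.2424
Convolve the two distributions (both contribute in 2-u steps):
  M: 0.5710×0.7576 = 0.432590
  M+2: 0.5710×0.2424 + 0.4290×0.7576 = 0.463421
  M+4: 0.4290×0.2424 = 0.103990
Scale to base peak (0.463421) = 100: 93.3 : 100.0 : 22.4

93.3 : 100.0 : 22.4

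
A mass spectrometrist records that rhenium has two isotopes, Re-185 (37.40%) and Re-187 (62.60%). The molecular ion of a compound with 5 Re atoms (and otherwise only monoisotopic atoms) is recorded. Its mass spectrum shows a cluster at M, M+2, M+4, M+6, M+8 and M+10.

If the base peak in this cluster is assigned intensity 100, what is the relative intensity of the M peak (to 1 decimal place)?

(0.3740 + 0.6260)^5 gives M 0.0073, M+2 0.0612, M+4 0.2050, M+6 0.3431, M+8 0.2872, M+10 0.0961; the largest is M+6.
P(M+6) = C(5,3) × 0.3740^2 × 0.6260^3 = 10 × 0.139876 × 0.24531438 = 0.343136 (base)
P(M) = C(5,0) × 0.3740^5 × 0.6260^0 = 1 × 0.00731742 × 1.0000 = 0.007317
Relative intensity = 0.007317 / 0.343136 × 100 = 2.1

2.1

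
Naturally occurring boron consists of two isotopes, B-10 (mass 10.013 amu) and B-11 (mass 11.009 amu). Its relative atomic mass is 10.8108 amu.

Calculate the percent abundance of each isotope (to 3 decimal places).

With x = fraction of B-10 (so B-11 is 1 − x):
10.013·x + 11.009·(1 − x) = 10.8108
(10.013 − 11.009)·x = 10.8108 − 11.009
x = -0.1982 / -0.996 = 0.19900 → 19.900% B-10, 80.100% B-11.

B-10: 19.900%, B-11: 80.100%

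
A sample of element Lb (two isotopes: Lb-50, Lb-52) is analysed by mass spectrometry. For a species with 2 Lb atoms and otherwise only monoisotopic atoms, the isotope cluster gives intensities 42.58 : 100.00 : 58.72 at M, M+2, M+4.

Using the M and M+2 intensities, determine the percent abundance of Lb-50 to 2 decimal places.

45.99%

Let p = fractional abundance of Lb-50. I(M+2)/I(M) = [C(2,1)·p^1·(1−p)] / p^2 = 2·(1−p)/p = 100.00/42.58 = 2.3485
(1−p)/p = 2.3485/2 = 1.1743  ⇒  p = 1/(1 + 1.1743) = 0.4599
Lb-50: 45.99%, Lb-52: 54.01%.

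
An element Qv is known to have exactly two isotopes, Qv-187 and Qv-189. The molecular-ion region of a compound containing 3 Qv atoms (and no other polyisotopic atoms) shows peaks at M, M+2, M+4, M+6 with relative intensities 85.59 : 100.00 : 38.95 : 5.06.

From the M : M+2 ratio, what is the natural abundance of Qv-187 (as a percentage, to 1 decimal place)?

72.0%

If p is the fraction of Qv that is Qv-187, then I(M+2)/I(M) = [C(3,1)·p^2·(1−p)] / p^3 = 3·(1−p)/p = 100.00/85.59 = 1.1684
(1−p)/p = 1.1684/3 = 0.3895  ⇒  p = 1/(1 + 0.3895) = 0.7197
Qv-187: 72.0%, Qv-189: 28.0%.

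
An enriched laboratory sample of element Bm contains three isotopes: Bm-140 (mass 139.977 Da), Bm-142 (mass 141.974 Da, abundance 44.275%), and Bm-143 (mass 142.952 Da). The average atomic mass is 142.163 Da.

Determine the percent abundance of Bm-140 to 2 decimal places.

The remaining 55.725% is split between Bm-140 (fraction x) and Bm-143 (fraction 0.55725 − x).
Substituting: 139.977x + 142.952(0.55725 − x) = 79.3040115
(139.977 − 142.952)x = -0.3559905  ⇒  x = 0.11966, y = 0.43759
Bm-140: 11.97%, Bm-143: 43.76%.

11.97%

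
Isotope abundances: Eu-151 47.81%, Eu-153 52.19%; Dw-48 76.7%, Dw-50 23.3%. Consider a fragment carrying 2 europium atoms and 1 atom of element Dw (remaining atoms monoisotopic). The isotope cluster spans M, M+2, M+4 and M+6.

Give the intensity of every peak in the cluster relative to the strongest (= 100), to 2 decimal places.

Europium pattern (n=2): 0.22857961 : 0.49904078 : 0.27237961
Element Dw pattern (n=1): 0.7670 : 0.2330
Convolve the two distributions (both contribute in 2-u steps):
  M: 0.22857961×0.7670 = 0.175321
  M+2: 0.22857961×0.2330 + 0.49904078×0.7670 = 0.436023
  M+4: 0.49904078×0.2330 + 0.27237961×0.7670 = 0.325192
  M+6: 0.27237961×0.2330 = 0.063464
Scale to base peak (0.436023) = 100: 40.21 : 100.00 : 74.58 : 14.56

40.21 : 100.00 : 74.58 : 14.56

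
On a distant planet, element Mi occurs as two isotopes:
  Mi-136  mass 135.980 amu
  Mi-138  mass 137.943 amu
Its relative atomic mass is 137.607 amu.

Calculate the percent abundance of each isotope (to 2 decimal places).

Mi-136: 17.12%, Mi-138: 82.88%

Let x be the fractional abundance of Mi-136; then Mi-138 has abundance 1 − x.
135.980·x + 137.943·(1 − x) = 137.607
(135.980 − 137.943)·x = 137.607 − 137.943
x = -0.336 / -1.963 = 0.17117 → 17.12% Mi-136, 82.88% Mi-138.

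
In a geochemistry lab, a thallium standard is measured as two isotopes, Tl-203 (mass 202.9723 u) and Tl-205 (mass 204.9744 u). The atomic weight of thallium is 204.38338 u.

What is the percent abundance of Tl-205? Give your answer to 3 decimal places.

70.480%

With x = fraction of Tl-203 (so Tl-205 is 1 − x):
202.9723·x + 204.9744·(1 − x) = 204.38338
(202.9723 − 204.9744)·x = 204.38338 − 204.9744
x = -0.59102 / -2.0021 = 0.29520 → 29.520% Tl-203, 70.480% Tl-205.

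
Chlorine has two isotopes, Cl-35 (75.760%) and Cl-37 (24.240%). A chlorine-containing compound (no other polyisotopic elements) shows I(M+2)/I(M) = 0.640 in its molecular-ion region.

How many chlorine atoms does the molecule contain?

For n independent Cl atoms, I(M+2)/I(M) = n · (abundance Cl-37) / (abundance Cl-35) = n · 0.24240/0.75760.
n = 0.640 × 0.75760/0.24240 = 2.00 ≈ 2

2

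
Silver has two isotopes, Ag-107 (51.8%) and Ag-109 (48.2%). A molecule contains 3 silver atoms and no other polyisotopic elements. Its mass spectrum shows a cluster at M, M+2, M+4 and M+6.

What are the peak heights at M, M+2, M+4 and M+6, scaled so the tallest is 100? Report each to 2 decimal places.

35.82 : 100.00 : 93.05 : 28.86

Each Ag atom is independently Ag-107 (p = 0.518) or Ag-109 (q = 0.482); the cluster is the binomial expansion (p + q)^3.
P(M) = 0.518^3 = 0.138992
P(M+2) = 3 × 0.518^2 × 0.482^1 = 0.387997
P(M+4) = 3 × 0.518^1 × 0.482^2 = 0.361031
P(M+6) = 0.482^3 = 0.111980
The M+2 peak is largest (0.387997); scaling to 100 gives 35.82 : 100.00 : 93.05 : 28.86.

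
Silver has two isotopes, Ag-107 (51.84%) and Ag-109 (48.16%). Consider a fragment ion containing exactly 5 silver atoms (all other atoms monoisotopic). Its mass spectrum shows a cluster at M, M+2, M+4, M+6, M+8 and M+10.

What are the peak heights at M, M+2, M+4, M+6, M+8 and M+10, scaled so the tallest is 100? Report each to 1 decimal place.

11.6 : 53.8 : 100.0 : 92.9 : 43.2 : 8.0

Expanding (0.5184 + 0.4816)^5:
P(M) = 0.5184^5 = 0.037439
P(M+2) = 5 × 0.5184^4 × 0.4816^1 = 0.173907
P(M+4) = 10 × 0.5184^3 × 0.4816^2 = 0.323123
P(M+6) = 10 × 0.5184^2 × 0.4816^3 = 0.300185
P(M+8) = 5 × 0.5184^1 × 0.4816^4 = 0.139438
P(M+10) = 0.4816^5 = 0.025908
The M+4 peak is largest (0.323123); scaling to 100 gives 11.6 : 53.8 : 100.0 : 92.9 : 43.2 : 8.0.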